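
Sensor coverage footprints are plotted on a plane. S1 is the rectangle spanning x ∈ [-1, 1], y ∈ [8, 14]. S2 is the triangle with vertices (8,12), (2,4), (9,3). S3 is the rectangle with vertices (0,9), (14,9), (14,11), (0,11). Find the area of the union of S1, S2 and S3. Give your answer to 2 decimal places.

65.56

By inclusion–exclusion:
Individual areas: |S1| = 12, |S2| = 31, |S3| = 28.
|S1∩S2| = 0.
|S1∩S3|: x∈[0,1], y∈[9,11] → 1·2 = 2.
|S2∩S3| = 3.4444.
|S1∩S2∩S3| = 0.
|S1 ∪ S2 ∪ S3| = 71 − 5.4444 + 0 = 65.56.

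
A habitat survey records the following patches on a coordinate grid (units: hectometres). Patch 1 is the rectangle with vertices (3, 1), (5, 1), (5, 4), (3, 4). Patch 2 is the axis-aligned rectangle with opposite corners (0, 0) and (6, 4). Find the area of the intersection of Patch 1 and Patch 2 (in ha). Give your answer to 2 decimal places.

6.00

|Patch 1∩Patch 2|: x∈[3,5], y∈[1,4] → 2·3 = 6.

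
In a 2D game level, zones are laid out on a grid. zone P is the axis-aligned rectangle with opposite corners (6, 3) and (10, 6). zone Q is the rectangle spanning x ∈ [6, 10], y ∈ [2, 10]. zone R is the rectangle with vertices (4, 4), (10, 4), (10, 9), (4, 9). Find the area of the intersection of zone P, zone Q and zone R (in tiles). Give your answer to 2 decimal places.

8.00

The intersection is the polygon with vertices (6,6), (10,6), (10,4), (6,4).
By the shoelace formula its area is 8.00.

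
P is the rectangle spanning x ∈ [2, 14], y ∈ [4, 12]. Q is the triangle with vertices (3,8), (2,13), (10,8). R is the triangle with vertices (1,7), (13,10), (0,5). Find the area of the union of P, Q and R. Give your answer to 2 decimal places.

99.06

By inclusion–exclusion:
Individual areas: |P| = 96, |Q| = 17.5, |R| = 10.5.
|P∩Q| = 16.8.
|P∩R| = 8.1442.
|Q∩R| = 1.656.
|P∩Q∩R| = 1.656.
|P ∪ Q ∪ R| = 124 − 26.6002 + 1.656 = 99.06.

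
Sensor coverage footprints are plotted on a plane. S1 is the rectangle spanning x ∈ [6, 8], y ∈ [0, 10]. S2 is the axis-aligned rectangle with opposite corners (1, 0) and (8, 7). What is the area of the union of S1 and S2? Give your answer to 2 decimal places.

By inclusion–exclusion:
Individual areas: |S1| = 20, |S2| = 49.
|S1∩S2|: x∈[6,8], y∈[0,7] → 2·7 = 14.
|S1 ∪ S2| = 69 − 14 = 55.00.

55.00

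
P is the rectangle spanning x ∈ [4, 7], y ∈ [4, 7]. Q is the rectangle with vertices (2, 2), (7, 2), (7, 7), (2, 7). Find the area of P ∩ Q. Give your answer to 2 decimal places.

9.00

|P∩Q|: x∈[4,7], y∈[4,7] → 3·3 = 9.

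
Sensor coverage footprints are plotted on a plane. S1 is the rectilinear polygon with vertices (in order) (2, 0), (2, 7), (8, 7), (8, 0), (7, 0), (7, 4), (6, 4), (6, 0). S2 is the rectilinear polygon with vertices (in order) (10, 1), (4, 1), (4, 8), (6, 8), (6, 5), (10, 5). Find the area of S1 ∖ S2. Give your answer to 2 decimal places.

21.00

|S1| = 38, |S1∩S2| = 17.
|S1 ∖ S2| = |S1| − |S1∩S2| = 38 − 17 = 21.00.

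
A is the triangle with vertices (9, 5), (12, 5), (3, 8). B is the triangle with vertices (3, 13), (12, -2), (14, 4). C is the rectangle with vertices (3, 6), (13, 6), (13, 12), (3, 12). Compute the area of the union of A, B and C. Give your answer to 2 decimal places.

By inclusion–exclusion:
Individual areas: |A| = 4.5, |B| = 42, |C| = 60.
|A∩B| = 3.1607.
|A∩C| = 2.
|B∩C| = 14.9333.
|A∩B∩C| = 0.675.
|A ∪ B ∪ C| = 106.5 − 20.094 + 0.675 = 87.08.

87.08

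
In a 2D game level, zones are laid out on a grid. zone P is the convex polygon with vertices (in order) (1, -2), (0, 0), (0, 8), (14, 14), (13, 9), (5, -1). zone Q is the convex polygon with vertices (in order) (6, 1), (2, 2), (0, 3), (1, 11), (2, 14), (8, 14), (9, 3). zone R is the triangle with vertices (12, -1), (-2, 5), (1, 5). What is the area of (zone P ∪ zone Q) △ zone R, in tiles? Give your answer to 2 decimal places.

141.73

|zone P ∪ zone Q| = 146.0423.
|(zone P ∪ zone Q) ∩ zone R| = 6.6582.
|(zone P ∪ zone Q) △ zone R| = 146.0423 + 9 − 13.3164 = 141.73.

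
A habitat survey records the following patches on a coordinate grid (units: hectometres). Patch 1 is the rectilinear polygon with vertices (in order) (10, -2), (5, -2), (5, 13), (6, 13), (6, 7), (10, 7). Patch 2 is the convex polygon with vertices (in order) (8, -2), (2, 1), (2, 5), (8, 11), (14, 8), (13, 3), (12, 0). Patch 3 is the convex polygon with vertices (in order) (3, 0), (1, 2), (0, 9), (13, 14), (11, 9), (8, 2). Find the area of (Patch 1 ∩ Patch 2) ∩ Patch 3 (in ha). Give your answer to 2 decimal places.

The region (Patch 1 ∩ Patch 2) ∩ Patch 3 is the polygon with vertices (6,9), (6,7), (10,7), (10,6.667), (8,2), (5,0.8), (5,8).
By the shoelace formula its area is 23.63.

23.63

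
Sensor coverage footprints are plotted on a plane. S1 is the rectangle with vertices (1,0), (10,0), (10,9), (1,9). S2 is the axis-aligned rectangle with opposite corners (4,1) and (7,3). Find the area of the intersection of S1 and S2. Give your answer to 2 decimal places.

6.00

|S1∩S2|: x∈[4,7], y∈[1,3] → 3·2 = 6.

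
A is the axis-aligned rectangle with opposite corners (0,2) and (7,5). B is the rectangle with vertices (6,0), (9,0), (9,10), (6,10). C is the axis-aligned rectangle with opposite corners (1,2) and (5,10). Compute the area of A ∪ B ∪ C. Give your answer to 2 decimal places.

By inclusion–exclusion:
Individual areas: |A| = 21, |B| = 30, |C| = 32.
|A∩B|: x∈[6,7], y∈[2,5] → 1·3 = 3.
|A∩C|: x∈[1,5], y∈[2,5] → 4·3 = 12.
|B∩C| = 0 (no overlap).
|A∩B∩C| = 0.
|A ∪ B ∪ C| = 83 − 15 + 0 = 68.00.

68.00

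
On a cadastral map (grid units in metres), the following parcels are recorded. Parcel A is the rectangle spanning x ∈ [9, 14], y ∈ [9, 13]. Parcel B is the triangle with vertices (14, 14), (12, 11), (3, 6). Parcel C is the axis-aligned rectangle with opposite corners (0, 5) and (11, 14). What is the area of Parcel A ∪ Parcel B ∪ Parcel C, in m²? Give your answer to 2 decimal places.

111.35

By inclusion–exclusion:
Individual areas: |Parcel A| = 20, |Parcel B| = 8.5, |Parcel C| = 99.
|Parcel A∩Parcel B| = 5.0549.
|Parcel A∩Parcel C|: x∈[9,11], y∈[9,13] → 2·4 = 8.
|Parcel B∩Parcel C| = 5.4949.
|Parcel A∩Parcel B∩Parcel C| = 2.404.
|Parcel A ∪ Parcel B ∪ Parcel C| = 127.5 − 18.5499 + 2.404 = 111.35.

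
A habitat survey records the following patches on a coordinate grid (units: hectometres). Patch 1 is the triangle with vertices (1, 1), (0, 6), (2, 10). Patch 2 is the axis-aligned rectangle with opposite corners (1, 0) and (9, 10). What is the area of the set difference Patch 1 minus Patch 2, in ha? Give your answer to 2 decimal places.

3.50

|Patch 1| = 7, |Patch 1∩Patch 2| = 3.5.
|Patch 1 ∖ Patch 2| = |Patch 1| − |Patch 1∩Patch 2| = 7 − 3.5 = 3.50.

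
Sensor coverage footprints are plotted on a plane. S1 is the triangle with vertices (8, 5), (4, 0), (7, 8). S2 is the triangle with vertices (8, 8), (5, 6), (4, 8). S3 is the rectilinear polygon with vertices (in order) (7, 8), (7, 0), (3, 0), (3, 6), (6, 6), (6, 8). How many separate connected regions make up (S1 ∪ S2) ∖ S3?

2

(S1 ∪ S2) ∖ S3 splits into 2 disjoint pieces (area 2.6667, area 2.3977).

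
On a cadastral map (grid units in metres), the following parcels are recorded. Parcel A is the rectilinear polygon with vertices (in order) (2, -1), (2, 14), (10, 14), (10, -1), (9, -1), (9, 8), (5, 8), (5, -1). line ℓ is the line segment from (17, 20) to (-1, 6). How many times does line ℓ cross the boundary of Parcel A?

2

The segment meets the boundary at (2,8.333), (9.286,14).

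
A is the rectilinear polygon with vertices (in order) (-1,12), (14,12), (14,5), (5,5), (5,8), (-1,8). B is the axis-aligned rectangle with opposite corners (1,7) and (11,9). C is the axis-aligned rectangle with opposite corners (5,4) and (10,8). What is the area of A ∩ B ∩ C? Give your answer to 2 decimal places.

5.00

The intersection is the polygon with vertices (5,7), (5,8), (10,8), (10,7).
By the shoelace formula its area is 5.00.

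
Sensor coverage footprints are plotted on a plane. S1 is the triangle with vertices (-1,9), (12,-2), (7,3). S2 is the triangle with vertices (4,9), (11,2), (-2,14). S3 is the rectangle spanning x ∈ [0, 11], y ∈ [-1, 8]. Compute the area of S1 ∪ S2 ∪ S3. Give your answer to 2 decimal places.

101.17

By inclusion–exclusion:
Individual areas: |S1| = 5, |S2| = 3.5, |S3| = 99.
|S1∩S2| = 0.
|S1∩S3| = 4.8333.
|S2∩S3| = 1.5.
|S1∩S2∩S3| = 0.
|S1 ∪ S2 ∪ S3| = 107.5 − 6.3333 + 0 = 101.17.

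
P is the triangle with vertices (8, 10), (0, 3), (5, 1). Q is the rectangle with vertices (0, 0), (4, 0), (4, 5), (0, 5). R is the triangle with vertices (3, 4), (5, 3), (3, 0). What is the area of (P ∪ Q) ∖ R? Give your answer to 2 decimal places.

|P ∪ Q| = 36.5857.
|(P ∪ Q) ∩ R| = 4.
|(P ∪ Q) ∖ R| = 36.5857 − 4 = 32.59.

32.59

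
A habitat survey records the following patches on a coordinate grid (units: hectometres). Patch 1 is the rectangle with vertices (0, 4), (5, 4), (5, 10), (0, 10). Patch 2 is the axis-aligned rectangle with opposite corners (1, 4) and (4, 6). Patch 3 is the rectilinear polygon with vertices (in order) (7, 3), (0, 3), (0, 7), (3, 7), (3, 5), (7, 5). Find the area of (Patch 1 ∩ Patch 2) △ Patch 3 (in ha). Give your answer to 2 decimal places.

|Patch 1 ∩ Patch 2| = 6.
|(Patch 1 ∩ Patch 2) ∩ Patch 3| = 5.
|(Patch 1 ∩ Patch 2) △ Patch 3| = 6 + 20 − 10 = 16.00.

16.00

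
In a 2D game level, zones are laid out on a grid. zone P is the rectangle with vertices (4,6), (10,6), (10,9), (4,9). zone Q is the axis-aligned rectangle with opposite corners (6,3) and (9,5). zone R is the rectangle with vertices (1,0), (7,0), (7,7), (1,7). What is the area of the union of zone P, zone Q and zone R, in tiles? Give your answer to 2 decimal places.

61.00

By inclusion–exclusion:
Individual areas: |zone P| = 18, |zone Q| = 6, |zone R| = 42.
|zone P∩zone Q| = 0 (no overlap).
|zone P∩zone R|: x∈[4,7], y∈[6,7] → 3·1 = 3.
|zone Q∩zone R|: x∈[6,7], y∈[3,5] → 1·2 = 2.
|zone P∩zone Q∩zone R| = 0.
|zone P ∪ zone Q ∪ zone R| = 66 − 5 + 0 = 61.00.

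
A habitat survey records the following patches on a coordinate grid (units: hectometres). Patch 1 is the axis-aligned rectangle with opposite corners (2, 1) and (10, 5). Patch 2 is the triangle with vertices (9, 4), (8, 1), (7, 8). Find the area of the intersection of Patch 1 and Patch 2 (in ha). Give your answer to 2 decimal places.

3.39

The intersection is the polygon with vertices (8.5,5), (9,4), (8,1), (7.429,5).
By the shoelace formula its area is 3.39.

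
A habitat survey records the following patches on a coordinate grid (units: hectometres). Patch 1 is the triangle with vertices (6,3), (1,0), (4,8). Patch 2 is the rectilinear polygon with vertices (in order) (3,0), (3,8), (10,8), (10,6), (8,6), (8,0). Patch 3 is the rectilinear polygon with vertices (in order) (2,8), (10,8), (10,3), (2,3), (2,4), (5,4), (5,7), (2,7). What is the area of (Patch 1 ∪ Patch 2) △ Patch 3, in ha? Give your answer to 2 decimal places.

31.76

|Patch 1 ∪ Patch 2| = 48.1333.
|(Patch 1 ∪ Patch 2) ∩ Patch 3| = 23.6875.
|(Patch 1 ∪ Patch 2) △ Patch 3| = 48.1333 + 31 − 47.375 = 31.76.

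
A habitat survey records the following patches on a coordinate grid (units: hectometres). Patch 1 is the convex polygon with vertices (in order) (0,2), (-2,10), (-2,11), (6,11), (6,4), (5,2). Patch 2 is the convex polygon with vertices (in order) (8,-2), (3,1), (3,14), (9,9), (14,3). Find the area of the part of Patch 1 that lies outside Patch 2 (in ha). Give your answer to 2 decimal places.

37.00

|Patch 1| = 63, |Patch 1∩Patch 2| = 26.
|Patch 1 ∖ Patch 2| = |Patch 1| − |Patch 1∩Patch 2| = 63 − 26 = 37.00.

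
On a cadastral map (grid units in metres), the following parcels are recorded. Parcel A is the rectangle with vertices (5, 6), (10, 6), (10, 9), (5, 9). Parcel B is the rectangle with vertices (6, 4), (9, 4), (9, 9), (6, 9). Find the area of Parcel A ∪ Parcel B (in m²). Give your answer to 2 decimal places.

By inclusion–exclusion:
Individual areas: |Parcel A| = 15, |Parcel B| = 15.
|Parcel A∩Parcel B|: x∈[6,9], y∈[6,9] → 3·3 = 9.
|Parcel A ∪ Parcel B| = 30 − 9 = 21.00.

21.00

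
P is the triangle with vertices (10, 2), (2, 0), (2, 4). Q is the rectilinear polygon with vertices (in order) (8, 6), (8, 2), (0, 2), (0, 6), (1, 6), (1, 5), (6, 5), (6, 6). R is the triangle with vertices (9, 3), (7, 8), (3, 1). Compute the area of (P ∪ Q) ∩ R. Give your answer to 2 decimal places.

13.21

The region (P ∪ Q) ∩ R is the polygon with vertices (6,5), (6,6), (7.8,6), (8,5.5), (8,2.667), (3,1), (5.286,5).
By the shoelace formula its area is 13.21.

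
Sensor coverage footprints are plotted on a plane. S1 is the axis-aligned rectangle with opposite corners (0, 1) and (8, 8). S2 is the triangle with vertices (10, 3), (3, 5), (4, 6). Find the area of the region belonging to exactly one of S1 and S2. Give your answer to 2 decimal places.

52.36

|S1| = 56, |S2| = 4.5, |S1∩S2| = 4.0714.
|S1 △ S2| = |S1| + |S2| − 2·|S1∩S2| = 56 + 4.5 − 8.1429 = 52.36.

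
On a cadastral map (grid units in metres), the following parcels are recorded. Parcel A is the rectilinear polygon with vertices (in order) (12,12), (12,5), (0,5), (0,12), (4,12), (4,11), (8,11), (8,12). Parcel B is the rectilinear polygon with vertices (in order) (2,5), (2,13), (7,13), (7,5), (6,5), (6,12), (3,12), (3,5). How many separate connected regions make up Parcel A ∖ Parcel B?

Parcel A ∖ Parcel B splits into 3 disjoint pieces (area 34, area 19, area 14).

3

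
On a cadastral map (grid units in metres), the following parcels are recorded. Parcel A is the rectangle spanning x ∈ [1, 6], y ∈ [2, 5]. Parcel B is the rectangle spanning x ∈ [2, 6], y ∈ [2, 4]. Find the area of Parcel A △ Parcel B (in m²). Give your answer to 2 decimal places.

7.00

|Parcel A∩Parcel B|: x∈[2,6], y∈[2,4] → 4·2 = 8.
|Parcel A △ Parcel B| = |Parcel A| + |Parcel B| − 2·|Parcel A∩Parcel B| = 15 + 8 − 16 = 7.00.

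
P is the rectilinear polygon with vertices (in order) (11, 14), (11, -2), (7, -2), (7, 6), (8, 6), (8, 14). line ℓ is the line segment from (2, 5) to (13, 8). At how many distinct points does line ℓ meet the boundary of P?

2

The segment meets the boundary at (8,6.636), (11,7.455).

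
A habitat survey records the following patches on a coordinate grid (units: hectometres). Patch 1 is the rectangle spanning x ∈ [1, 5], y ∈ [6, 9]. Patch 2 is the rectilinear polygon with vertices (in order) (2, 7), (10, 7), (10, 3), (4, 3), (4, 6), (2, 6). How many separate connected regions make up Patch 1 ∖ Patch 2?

1

Patch 1 ∖ Patch 2 is a single connected region.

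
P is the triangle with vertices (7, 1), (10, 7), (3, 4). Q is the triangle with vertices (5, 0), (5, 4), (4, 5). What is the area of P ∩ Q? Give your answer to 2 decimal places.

The intersection is the polygon with vertices (4.4,4.6), (5,4), (5,2.5), (4.412,2.941), (4.105,4.474).
By the shoelace formula its area is 1.18.

1.18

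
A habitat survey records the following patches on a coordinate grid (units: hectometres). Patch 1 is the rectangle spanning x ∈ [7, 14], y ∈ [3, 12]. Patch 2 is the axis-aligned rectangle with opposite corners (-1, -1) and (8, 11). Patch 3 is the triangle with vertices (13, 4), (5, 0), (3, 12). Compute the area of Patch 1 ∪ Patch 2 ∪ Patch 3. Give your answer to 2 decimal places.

By inclusion–exclusion:
Individual areas: |Patch 1| = 63, |Patch 2| = 108, |Patch 3| = 52.
|Patch 1∩Patch 2|: x∈[7,8], y∈[3,11] → 1·8 = 8.
|Patch 1∩Patch 3| = 19.4.
|Patch 2∩Patch 3| = 35.2083.
|Patch 1∩Patch 2∩Patch 3| = 5.4.
|Patch 1 ∪ Patch 2 ∪ Patch 3| = 223 − 62.6083 + 5.4 = 165.79.

165.79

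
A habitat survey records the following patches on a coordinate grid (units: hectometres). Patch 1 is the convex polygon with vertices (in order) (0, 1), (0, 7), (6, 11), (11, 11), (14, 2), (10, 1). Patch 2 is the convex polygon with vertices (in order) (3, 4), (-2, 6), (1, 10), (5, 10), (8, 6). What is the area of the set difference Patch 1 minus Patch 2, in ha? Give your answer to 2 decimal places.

|Patch 1| = 112.5, |Patch 1∩Patch 2| = 28.45.
|Patch 1 ∖ Patch 2| = |Patch 1| − |Patch 1∩Patch 2| = 112.5 − 28.45 = 84.05.

84.05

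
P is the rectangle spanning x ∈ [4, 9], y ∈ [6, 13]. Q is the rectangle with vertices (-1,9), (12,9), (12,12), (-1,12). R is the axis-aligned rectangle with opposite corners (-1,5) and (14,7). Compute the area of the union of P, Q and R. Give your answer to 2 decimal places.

84.00

By inclusion–exclusion:
Individual areas: |P| = 35, |Q| = 39, |R| = 30.
|P∩Q|: x∈[4,9], y∈[9,12] → 5·3 = 15.
|P∩R|: x∈[4,9], y∈[6,7] → 5·1 = 5.
|Q∩R| = 0 (no overlap).
|P∩Q∩R| = 0.
|P ∪ Q ∪ R| = 104 − 20 + 0 = 84.00.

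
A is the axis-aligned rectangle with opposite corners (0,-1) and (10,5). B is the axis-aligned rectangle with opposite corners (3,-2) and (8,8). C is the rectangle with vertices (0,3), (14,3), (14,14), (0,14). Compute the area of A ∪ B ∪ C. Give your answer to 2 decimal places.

By inclusion–exclusion:
Individual areas: |A| = 60, |B| = 50, |C| = 154.
|A∩B|: x∈[3,8], y∈[-1,5] → 5·6 = 30.
|A∩C|: x∈[0,10], y∈[3,5] → 10·2 = 20.
|B∩C|: x∈[3,8], y∈[3,8] → 5·5 = 25.
|A∩B∩C| = 10.
|A ∪ B ∪ C| = 264 − 75 + 10 = 199.00.

199.00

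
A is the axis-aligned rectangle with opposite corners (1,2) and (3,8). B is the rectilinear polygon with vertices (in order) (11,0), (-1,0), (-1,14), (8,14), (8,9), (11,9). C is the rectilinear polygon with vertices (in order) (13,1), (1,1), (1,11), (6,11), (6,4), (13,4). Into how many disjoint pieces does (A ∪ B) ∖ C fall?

1

(A ∪ B) ∖ C is a single connected region.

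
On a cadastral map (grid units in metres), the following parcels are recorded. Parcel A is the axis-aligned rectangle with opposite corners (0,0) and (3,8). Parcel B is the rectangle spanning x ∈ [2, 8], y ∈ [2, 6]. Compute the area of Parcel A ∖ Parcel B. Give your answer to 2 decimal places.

20.00

|Parcel A∩Parcel B|: x∈[2,3], y∈[2,6] → 1·4 = 4.
|Parcel A| = 24.
|Parcel A ∖ Parcel B| = |Parcel A| − |Parcel A∩Parcel B| = 24 − 4 = 20.00.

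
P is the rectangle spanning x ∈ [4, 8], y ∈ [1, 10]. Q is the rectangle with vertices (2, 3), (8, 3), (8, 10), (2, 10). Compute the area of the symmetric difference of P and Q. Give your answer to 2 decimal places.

22.00

|P∩Q|: x∈[4,8], y∈[3,10] → 4·7 = 28.
|P △ Q| = |P| + |Q| − 2·|P∩Q| = 36 + 42 − 56 = 22.00.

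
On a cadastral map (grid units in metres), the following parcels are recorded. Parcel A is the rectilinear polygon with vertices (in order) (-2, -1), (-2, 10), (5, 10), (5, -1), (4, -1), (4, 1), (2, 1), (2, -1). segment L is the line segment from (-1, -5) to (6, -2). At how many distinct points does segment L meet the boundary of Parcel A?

The segment lies entirely outside Parcel A and never meets its boundary.

0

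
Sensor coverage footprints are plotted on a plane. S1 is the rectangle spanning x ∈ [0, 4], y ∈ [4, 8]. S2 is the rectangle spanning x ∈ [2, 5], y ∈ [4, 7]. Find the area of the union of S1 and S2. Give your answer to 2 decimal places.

19.00

By inclusion–exclusion:
Individual areas: |S1| = 16, |S2| = 9.
|S1∩S2|: x∈[2,4], y∈[4,7] → 2·3 = 6.
|S1 ∪ S2| = 25 − 6 = 19.00.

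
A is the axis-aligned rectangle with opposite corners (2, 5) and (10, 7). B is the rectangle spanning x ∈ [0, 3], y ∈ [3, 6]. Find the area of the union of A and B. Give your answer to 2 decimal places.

By inclusion–exclusion:
Individual areas: |A| = 16, |B| = 9.
|A∩B|: x∈[2,3], y∈[5,6] → 1·1 = 1.
|A ∪ B| = 25 − 1 = 24.00.

24.00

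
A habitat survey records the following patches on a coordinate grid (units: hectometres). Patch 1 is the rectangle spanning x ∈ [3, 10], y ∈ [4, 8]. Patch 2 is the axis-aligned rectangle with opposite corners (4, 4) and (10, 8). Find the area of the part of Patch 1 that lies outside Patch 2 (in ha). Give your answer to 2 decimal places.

|Patch 1∩Patch 2|: x∈[4,10], y∈[4,8] → 6·4 = 24.
|Patch 1| = 28.
|Patch 1 ∖ Patch 2| = |Patch 1| − |Patch 1∩Patch 2| = 28 − 24 = 4.00.

4.00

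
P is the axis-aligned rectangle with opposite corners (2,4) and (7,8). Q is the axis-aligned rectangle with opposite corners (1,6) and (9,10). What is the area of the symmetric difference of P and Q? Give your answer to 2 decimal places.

32.00

|P∩Q|: x∈[2,7], y∈[6,8] → 5·2 = 10.
|P △ Q| = |P| + |Q| − 2·|P∩Q| = 20 + 32 − 20 = 32.00.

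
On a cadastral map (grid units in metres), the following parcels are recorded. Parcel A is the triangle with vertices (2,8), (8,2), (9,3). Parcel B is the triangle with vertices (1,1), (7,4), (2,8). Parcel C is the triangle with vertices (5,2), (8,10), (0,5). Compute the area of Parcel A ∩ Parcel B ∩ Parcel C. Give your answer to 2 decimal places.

The intersection is the polygon with vertices (6.038,4.769), (5.818,4.182), (3.077,6.923), (3.228,7.018).
By the shoelace formula its area is 1.41.

1.41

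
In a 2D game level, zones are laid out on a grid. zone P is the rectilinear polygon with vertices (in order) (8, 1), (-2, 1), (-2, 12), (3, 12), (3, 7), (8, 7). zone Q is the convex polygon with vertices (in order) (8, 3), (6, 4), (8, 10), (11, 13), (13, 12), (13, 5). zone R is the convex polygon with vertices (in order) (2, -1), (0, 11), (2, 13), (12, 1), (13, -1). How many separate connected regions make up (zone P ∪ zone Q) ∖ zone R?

3

(zone P ∪ zone Q) ∖ zone R splits into 3 disjoint pieces (area 30.8333, area 0.0167, area 39.15).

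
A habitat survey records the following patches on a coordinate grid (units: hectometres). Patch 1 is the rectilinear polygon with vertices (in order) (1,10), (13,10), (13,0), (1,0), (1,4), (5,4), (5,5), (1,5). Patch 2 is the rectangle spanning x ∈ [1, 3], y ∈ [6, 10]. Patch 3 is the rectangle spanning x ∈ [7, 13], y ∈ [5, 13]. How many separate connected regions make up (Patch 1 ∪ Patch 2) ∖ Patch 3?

1

(Patch 1 ∪ Patch 2) ∖ Patch 3 is a single connected region.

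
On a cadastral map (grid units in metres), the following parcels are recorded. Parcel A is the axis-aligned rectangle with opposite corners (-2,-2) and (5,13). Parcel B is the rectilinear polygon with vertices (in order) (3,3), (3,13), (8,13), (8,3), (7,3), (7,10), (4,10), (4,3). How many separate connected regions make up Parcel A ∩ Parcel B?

Parcel A ∩ Parcel B is a single connected region.

1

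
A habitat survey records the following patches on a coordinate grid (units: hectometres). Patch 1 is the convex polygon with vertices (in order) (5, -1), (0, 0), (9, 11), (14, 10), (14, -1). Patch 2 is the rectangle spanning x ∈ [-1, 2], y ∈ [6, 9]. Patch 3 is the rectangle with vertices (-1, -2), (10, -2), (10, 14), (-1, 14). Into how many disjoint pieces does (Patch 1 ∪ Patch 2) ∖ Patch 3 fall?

1

(Patch 1 ∪ Patch 2) ∖ Patch 3 is a single connected region.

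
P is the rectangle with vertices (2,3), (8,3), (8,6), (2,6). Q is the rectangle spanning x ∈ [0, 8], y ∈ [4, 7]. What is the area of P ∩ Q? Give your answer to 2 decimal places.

|P∩Q|: x∈[2,8], y∈[4,6] → 6·2 = 12.

12.00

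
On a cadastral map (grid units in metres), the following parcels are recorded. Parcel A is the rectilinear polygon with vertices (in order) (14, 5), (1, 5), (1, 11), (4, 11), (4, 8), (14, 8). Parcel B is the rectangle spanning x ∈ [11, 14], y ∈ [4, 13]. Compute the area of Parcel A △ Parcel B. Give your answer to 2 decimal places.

57.00

|Parcel A| = 48, |Parcel B| = 27, |Parcel A∩Parcel B| = 9.
|Parcel A △ Parcel B| = |Parcel A| + |Parcel B| − 2·|Parcel A∩Parcel B| = 48 + 27 − 18 = 57.00.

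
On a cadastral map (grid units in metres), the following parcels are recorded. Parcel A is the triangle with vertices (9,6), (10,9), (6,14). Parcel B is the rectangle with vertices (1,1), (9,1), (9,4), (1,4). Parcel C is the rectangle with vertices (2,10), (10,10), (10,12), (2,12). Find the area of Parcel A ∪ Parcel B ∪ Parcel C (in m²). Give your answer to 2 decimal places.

45.95

By inclusion–exclusion:
Individual areas: |Parcel A| = 8.5, |Parcel B| = 24, |Parcel C| = 16.
|Parcel A∩Parcel B| = 0.
|Parcel A∩Parcel C| = 2.55.
|Parcel B∩Parcel C| = 0 (no overlap).
|Parcel A∩Parcel B∩Parcel C| = 0.
|Parcel A ∪ Parcel B ∪ Parcel C| = 48.5 − 2.55 + 0 = 45.95.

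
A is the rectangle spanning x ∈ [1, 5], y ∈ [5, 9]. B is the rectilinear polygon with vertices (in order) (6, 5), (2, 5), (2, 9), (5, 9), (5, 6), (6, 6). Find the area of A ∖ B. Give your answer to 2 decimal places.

4.00

|A| = 16, |A∩B| = 12.
|A ∖ B| = |A| − |A∩B| = 16 − 12 = 4.00.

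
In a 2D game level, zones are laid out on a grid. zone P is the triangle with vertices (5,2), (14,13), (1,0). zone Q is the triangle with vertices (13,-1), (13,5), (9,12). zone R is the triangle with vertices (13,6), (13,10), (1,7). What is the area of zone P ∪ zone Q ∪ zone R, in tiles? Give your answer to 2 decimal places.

By inclusion–exclusion:
Individual areas: |zone P| = 13, |zone Q| = 12, |zone R| = 24.
|zone P∩zone Q| = 0.4472.
|zone P∩zone R| = 2.7892.
|zone Q∩zone R| = 3.5989.
|zone P∩zone Q∩zone R| = 0.4397.
|zone P ∪ zone Q ∪ zone R| = 49 − 6.8353 + 0.4397 = 42.60.

42.60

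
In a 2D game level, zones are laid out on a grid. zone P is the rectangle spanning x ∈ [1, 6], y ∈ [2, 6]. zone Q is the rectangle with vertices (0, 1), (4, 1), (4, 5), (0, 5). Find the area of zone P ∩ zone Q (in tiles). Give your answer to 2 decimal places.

|zone P∩zone Q|: x∈[1,4], y∈[2,5] → 3·3 = 9.

9.00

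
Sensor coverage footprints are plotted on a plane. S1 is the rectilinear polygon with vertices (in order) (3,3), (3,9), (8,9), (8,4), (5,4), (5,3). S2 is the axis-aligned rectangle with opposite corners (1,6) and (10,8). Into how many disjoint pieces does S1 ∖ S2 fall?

2

S1 ∖ S2 splits into 2 disjoint pieces (area 12, area 5).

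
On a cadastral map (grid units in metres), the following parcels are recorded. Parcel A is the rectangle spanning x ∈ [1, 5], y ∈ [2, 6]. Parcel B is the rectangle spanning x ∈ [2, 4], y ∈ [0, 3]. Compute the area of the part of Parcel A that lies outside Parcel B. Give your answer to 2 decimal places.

|Parcel A∩Parcel B|: x∈[2,4], y∈[2,3] → 2·1 = 2.
|Parcel A| = 16.
|Parcel A ∖ Parcel B| = |Parcel A| − |Parcel A∩Parcel B| = 16 − 2 = 14.00.

14.00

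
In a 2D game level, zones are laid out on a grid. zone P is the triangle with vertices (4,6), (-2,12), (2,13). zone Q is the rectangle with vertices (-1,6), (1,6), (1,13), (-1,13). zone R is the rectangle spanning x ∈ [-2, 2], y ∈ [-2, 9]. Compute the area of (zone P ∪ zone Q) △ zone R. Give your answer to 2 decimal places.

|zone P ∪ zone Q| = 24.
|(zone P ∪ zone Q) ∩ zone R| = 6.5.
|(zone P ∪ zone Q) △ zone R| = 24 + 44 − 13 = 55.00.

55.00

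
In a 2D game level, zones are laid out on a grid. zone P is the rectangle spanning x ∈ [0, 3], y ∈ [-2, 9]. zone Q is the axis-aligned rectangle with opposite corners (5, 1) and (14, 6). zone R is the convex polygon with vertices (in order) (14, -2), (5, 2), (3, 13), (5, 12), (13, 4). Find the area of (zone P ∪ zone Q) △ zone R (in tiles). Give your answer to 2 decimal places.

|zone P ∪ zone Q| = 78.
|(zone P ∪ zone Q) ∩ zone R| = 37.625.
|(zone P ∪ zone Q) △ zone R| = 78 + 75 − 75.25 = 77.75.

77.75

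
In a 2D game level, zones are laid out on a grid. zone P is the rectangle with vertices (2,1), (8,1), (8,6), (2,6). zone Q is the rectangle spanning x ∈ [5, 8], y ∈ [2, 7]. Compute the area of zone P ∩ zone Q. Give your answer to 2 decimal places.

|zone P∩zone Q|: x∈[5,8], y∈[2,6] → 3·4 = 12.

12.00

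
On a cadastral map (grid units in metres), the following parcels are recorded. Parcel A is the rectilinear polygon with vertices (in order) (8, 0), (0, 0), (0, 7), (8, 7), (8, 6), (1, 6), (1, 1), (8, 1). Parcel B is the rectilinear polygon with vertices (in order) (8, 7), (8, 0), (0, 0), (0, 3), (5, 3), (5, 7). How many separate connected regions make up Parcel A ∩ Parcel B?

2

Parcel A ∩ Parcel B splits into 2 disjoint pieces (area 10, area 3).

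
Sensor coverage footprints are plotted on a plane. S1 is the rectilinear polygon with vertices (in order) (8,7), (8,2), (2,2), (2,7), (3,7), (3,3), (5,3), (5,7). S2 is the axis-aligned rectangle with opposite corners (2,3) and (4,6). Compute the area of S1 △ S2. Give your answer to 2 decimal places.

|S1| = 22, |S2| = 6, |S1∩S2| = 3.
|S1 △ S2| = |S1| + |S2| − 2·|S1∩S2| = 22 + 6 − 6 = 22.00.

22.00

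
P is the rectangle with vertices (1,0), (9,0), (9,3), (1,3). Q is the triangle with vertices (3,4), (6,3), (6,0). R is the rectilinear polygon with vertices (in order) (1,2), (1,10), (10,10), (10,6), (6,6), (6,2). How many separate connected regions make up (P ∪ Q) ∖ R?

(P ∪ Q) ∖ R is a single connected region.

1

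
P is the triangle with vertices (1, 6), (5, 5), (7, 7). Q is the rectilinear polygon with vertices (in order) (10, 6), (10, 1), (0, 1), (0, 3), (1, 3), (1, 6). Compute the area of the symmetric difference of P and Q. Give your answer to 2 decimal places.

|P| = 5, |Q| = 47, |P∩Q| = 2.5.
|P △ Q| = |P| + |Q| − 2·|P∩Q| = 5 + 47 − 5 = 47.00.

47.00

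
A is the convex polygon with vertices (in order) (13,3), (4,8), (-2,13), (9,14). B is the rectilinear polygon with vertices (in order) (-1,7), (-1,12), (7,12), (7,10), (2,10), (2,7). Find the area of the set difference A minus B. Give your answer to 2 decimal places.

|A| = 70, |A∩B| = 13.2667.
|A ∖ B| = |A| − |A∩B| = 70 − 13.2667 = 56.73.

56.73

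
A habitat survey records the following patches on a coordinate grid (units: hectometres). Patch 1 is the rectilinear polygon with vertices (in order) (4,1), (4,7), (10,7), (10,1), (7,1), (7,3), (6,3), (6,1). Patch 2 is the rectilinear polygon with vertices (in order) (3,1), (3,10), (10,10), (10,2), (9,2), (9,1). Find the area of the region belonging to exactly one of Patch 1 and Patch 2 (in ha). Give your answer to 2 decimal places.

30.00

|Patch 1| = 34, |Patch 2| = 62, |Patch 1∩Patch 2| = 33.
|Patch 1 △ Patch 2| = |Patch 1| + |Patch 2| − 2·|Patch 1∩Patch 2| = 34 + 62 − 66 = 30.00.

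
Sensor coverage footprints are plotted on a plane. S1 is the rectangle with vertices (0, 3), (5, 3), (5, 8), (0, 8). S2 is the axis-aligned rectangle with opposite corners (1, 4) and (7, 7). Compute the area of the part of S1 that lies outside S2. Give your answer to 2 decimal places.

|S1∩S2|: x∈[1,5], y∈[4,7] → 4·3 = 12.
|S1| = 25.
|S1 ∖ S2| = |S1| − |S1∩S2| = 25 − 12 = 13.00.

13.00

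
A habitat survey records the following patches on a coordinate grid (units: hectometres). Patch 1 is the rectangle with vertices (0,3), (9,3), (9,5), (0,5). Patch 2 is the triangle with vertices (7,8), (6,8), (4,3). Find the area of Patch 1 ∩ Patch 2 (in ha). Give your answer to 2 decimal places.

0.40

The intersection is the polygon with vertices (5.2,5), (4,3), (4.8,5).
By the shoelace formula its area is 0.40.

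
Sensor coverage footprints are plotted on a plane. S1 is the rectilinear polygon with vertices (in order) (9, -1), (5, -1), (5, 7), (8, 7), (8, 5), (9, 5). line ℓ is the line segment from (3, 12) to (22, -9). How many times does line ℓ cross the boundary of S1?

The segment meets the boundary at (8,6.474), (7.524,7).

2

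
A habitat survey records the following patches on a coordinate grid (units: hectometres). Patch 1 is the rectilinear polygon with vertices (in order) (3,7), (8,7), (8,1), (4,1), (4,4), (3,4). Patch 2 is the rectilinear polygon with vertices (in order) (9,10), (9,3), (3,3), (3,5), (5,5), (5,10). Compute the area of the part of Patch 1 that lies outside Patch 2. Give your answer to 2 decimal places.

|Patch 1| = 27, |Patch 1∩Patch 2| = 15.
|Patch 1 ∖ Patch 2| = |Patch 1| − |Patch 1∩Patch 2| = 27 − 15 = 12.00.

12.00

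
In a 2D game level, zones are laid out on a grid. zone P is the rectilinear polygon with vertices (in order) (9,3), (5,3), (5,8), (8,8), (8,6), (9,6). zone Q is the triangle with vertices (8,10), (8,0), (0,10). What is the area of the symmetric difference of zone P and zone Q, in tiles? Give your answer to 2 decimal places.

28.45

|zone P| = 18, |zone Q| = 40, |zone P∩zone Q| = 14.775.
|zone P △ zone Q| = |zone P| + |zone Q| − 2·|zone P∩zone Q| = 18 + 40 − 29.55 = 28.45.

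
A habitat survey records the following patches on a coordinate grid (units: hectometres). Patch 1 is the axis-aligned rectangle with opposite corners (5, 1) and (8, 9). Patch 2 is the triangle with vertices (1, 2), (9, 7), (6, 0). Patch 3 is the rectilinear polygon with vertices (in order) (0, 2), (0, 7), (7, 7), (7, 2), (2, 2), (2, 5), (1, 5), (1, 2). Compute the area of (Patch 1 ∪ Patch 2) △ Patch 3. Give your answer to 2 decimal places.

|Patch 1 ∪ Patch 2| = 34.0685.
|(Patch 1 ∪ Patch 2) ∩ Patch 3| = 14.6875.
|(Patch 1 ∪ Patch 2) △ Patch 3| = 34.0685 + 32 − 29.375 = 36.69.

36.69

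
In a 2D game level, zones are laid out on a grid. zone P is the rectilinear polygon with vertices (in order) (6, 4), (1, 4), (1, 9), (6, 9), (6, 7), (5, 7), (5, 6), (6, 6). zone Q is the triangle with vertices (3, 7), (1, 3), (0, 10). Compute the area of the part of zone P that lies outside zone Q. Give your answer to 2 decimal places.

18.25

|zone P| = 24, |zone P∩zone Q| = 5.75.
|zone P ∖ zone Q| = |zone P| − |zone P∩zone Q| = 24 − 5.75 = 18.25.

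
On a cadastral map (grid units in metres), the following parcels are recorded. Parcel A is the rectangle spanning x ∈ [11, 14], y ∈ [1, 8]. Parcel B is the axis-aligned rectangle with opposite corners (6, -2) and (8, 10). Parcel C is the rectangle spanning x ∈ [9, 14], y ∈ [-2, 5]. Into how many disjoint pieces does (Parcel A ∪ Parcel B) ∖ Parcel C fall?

(Parcel A ∪ Parcel B) ∖ Parcel C splits into 2 disjoint pieces (area 9, area 24).

2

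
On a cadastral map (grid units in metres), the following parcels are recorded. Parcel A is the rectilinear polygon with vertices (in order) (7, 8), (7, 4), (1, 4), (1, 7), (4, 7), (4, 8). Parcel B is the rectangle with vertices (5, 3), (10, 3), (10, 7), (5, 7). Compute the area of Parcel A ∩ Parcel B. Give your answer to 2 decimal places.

The intersection is the polygon with vertices (7,4), (5,4), (5,7), (7,7).
By the shoelace formula its area is 6.00.

6.00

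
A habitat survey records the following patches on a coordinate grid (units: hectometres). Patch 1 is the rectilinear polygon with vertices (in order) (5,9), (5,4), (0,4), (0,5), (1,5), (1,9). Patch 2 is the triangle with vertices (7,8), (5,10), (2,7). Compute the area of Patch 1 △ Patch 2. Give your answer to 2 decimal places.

|Patch 1| = 21, |Patch 2| = 6, |Patch 1∩Patch 2| = 3.1.
|Patch 1 △ Patch 2| = |Patch 1| + |Patch 2| − 2·|Patch 1∩Patch 2| = 21 + 6 − 6.2 = 20.80.

20.80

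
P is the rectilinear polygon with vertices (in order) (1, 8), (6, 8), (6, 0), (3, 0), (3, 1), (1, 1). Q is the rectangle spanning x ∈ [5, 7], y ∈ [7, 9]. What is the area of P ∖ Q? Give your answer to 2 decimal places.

37.00

|P| = 38, |P∩Q| = 1.
|P ∖ Q| = |P| − |P∩Q| = 38 − 1 = 37.00.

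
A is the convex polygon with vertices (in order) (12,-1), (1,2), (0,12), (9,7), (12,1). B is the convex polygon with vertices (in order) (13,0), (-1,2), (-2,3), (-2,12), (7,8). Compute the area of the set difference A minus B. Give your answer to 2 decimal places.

|A| = 85, |A∩B| = 72.6517.
|A ∖ B| = |A| − |A∩B| = 85 − 72.6517 = 12.35.

12.35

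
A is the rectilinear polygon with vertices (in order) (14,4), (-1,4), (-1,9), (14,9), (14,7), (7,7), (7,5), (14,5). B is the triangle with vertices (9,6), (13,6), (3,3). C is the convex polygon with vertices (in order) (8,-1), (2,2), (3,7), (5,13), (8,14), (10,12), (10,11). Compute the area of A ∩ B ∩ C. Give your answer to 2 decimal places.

1.93

The intersection is the polygon with vertices (7,5), (9,5), (8.965,4.79), (6.333,4), (5,4).
By the shoelace formula its area is 1.93.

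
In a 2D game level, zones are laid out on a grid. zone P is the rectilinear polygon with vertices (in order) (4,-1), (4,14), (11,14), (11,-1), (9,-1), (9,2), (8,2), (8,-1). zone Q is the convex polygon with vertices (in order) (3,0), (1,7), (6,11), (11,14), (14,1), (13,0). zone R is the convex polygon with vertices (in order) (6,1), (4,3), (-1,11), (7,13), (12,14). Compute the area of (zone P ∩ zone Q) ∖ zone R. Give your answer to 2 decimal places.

34.13

|zone P ∩ zone Q| = 80.9.
|(zone P ∩ zone Q) ∩ zone R| = 46.7667.
|(zone P ∩ zone Q) ∖ zone R| = 80.9 − 46.7667 = 34.13.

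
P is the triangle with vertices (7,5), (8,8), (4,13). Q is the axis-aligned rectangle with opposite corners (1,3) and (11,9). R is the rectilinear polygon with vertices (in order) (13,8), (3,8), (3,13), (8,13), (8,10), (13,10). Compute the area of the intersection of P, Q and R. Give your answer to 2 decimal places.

1.91

The intersection is the polygon with vertices (5.5,9), (7.2,9), (8,8), (5.875,8).
By the shoelace formula its area is 1.91.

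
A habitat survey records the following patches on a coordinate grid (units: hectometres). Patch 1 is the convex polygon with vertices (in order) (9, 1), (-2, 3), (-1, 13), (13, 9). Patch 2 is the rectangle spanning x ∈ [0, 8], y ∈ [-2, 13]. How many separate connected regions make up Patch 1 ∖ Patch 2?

Patch 1 ∖ Patch 2 splits into 2 disjoint pieces (area 27.4805, area 15.2208).

2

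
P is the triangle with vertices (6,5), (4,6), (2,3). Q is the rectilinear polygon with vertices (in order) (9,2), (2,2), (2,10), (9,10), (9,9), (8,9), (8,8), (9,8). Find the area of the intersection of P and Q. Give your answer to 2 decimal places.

The intersection is the polygon with vertices (4,6), (6,5), (2,3).
By the shoelace formula its area is 4.00.

4.00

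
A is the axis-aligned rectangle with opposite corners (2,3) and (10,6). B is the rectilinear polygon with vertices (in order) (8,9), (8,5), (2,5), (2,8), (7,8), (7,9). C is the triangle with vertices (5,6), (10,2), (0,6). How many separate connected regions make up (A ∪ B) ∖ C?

(A ∪ B) ∖ C splits into 2 disjoint pieces (area 22.375, area 6.05).

2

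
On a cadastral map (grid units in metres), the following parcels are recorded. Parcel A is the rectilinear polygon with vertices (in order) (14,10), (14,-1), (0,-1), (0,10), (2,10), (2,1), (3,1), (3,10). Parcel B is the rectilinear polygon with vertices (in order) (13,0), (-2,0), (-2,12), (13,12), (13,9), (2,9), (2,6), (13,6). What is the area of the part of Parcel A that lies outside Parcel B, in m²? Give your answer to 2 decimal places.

54.00

|Parcel A| = 145, |Parcel A∩Parcel B| = 91.
|Parcel A ∖ Parcel B| = |Parcel A| − |Parcel A∩Parcel B| = 145 − 91 = 54.00.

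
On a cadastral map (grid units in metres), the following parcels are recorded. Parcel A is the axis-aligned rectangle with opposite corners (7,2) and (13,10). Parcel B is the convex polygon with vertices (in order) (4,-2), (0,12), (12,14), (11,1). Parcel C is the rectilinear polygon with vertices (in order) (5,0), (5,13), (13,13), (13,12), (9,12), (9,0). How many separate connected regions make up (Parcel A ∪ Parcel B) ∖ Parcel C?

3

(Parcel A ∪ Parcel B) ∖ Parcel C splits into 3 disjoint pieces (area 40.4341, area 46.75, area 2.9615).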